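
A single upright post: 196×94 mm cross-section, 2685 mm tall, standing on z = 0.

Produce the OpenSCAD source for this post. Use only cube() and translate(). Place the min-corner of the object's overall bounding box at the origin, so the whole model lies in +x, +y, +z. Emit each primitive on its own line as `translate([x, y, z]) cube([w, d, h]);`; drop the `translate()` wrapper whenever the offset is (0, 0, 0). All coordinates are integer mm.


cube([196, 94, 2685]);


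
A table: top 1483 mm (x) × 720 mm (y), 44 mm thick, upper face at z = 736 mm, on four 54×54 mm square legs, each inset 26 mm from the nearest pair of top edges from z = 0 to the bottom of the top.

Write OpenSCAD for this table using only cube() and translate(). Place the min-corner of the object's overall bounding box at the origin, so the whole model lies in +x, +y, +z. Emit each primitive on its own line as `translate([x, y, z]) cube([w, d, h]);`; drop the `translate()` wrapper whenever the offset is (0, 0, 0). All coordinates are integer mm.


// leg_h = 736 - 44 = 692
translate([0, 0, 692]) cube([1483, 720, 44]);
translate([26, 26, 0]) cube([54, 54, 692]);
translate([1403, 26, 0]) cube([54, 54, 692]);
translate([26, 640, 0]) cube([54, 54, 692]);
translate([1403, 640, 0]) cube([54, 54, 692]);


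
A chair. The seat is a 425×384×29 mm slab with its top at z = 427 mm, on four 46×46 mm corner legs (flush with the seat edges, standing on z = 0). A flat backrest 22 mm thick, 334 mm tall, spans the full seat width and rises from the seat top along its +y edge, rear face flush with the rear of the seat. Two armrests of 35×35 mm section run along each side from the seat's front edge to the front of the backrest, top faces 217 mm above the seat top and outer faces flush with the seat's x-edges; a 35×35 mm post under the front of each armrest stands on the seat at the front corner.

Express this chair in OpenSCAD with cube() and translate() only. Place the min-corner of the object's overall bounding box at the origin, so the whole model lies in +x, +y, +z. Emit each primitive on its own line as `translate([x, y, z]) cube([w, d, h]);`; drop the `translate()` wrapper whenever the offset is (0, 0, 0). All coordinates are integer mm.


translate([0, 0, 398]) cube([425, 384, 29]);
cube([46, 46, 398]);
translate([379, 0, 0]) cube([46, 46, 398]);
translate([0, 338, 0]) cube([46, 46, 398]);
translate([379, 338, 0]) cube([46, 46, 398]);
translate([0, 362, 427]) cube([425, 22, 334]);
translate([0, 0, 609]) cube([35, 362, 35]);
translate([390, 0, 609]) cube([35, 362, 35]);
translate([0, 0, 427]) cube([35, 35, 182]);
translate([390, 0, 427]) cube([35, 35, 182]);


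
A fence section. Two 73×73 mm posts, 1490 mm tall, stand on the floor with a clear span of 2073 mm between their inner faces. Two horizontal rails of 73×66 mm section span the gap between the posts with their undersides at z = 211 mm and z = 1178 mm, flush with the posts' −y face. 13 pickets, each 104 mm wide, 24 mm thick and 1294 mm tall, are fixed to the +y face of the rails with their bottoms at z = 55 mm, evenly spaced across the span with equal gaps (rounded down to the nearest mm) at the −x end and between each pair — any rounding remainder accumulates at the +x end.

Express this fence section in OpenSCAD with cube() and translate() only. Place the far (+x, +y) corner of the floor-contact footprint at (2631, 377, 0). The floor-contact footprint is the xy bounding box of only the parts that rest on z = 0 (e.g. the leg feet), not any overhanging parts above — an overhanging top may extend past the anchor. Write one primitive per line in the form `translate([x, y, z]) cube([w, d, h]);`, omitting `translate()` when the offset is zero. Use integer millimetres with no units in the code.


translate([412, 304, 0]) cube([73, 73, 1490]);
translate([2558, 304, 0]) cube([73, 73, 1490]);
translate([485, 304, 211]) cube([2073, 73, 66]);
translate([485, 304, 1178]) cube([2073, 73, 66]);
translate([536, 377, 55]) cube([104, 24, 1294]);
translate([691, 377, 55]) cube([104, 24, 1294]);
translate([846, 377, 55]) cube([104, 24, 1294]);
translate([1001, 377, 55]) cube([104, 24, 1294]);
translate([1156, 377, 55]) cube([104, 24, 1294]);
translate([1311, 377, 55]) cube([104, 24, 1294]);
translate([1466, 377, 55]) cube([104, 24, 1294]);
translate([1621, 377, 55]) cube([104, 24, 1294]);
translate([1776, 377, 55]) cube([104, 24, 1294]);
translate([1931, 377, 55]) cube([104, 24, 1294]);
translate([2086, 377, 55]) cube([104, 24, 1294]);
translate([2241, 377, 55]) cube([104, 24, 1294]);
translate([2396, 377, 55]) cube([104, 24, 1294]);


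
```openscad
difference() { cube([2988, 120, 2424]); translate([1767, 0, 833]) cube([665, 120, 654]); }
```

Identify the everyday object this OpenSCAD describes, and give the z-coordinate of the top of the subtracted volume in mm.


A wall with a window opening. The window head height is 1487 mm.

A wall with a rectangular opening subtracted — a window. Sill at z = 833, opening 654 mm tall, so the head is at 833 + 654 = 1487 mm.


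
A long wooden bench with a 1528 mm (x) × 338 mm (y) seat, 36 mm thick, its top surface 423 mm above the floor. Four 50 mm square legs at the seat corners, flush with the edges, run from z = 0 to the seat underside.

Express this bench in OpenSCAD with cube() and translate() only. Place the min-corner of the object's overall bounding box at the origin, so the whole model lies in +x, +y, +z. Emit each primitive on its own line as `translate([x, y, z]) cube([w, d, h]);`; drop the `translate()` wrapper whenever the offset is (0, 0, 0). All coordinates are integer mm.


translate([0, 0, 387]) cube([1528, 338, 36]);
cube([50, 50, 387]);
translate([0, 288, 0]) cube([50, 50, 387]);
translate([1478, 0, 0]) cube([50, 50, 387]);
translate([1478, 288, 0]) cube([50, 50, 387]);


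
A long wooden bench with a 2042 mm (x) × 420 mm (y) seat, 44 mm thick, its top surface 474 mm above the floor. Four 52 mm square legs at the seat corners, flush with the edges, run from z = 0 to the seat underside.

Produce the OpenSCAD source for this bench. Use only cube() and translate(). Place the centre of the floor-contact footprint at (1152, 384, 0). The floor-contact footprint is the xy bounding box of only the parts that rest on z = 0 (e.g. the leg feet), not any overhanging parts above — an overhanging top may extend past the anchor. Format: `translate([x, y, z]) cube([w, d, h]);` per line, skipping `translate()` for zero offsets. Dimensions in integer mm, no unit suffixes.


translate([131, 174, 430]) cube([2042, 420, 44]);
translate([131, 174, 0]) cube([52, 52, 430]);
translate([131, 542, 0]) cube([52, 52, 430]);
translate([2121, 174, 0]) cube([52, 52, 430]);
translate([2121, 542, 0]) cube([52, 52, 430]);


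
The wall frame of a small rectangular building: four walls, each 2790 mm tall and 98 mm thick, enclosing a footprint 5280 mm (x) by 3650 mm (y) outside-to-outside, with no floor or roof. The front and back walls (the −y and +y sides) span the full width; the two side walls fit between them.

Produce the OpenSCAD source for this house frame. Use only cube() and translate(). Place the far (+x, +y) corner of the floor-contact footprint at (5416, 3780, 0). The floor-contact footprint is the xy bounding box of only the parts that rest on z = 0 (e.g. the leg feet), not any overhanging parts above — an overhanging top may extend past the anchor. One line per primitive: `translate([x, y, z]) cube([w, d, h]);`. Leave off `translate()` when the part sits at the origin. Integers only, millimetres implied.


translate([136, 130, 0]) cube([5280, 98, 2790]);
translate([136, 3682, 0]) cube([5280, 98, 2790]);
translate([136, 228, 0]) cube([98, 3454, 2790]);
translate([5318, 228, 0]) cube([98, 3454, 2790]);


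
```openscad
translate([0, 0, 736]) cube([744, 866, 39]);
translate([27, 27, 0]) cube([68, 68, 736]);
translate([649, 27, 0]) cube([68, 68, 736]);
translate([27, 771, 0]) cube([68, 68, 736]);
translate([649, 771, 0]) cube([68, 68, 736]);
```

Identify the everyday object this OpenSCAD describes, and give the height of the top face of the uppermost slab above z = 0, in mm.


A table. The table height is 775 mm.

A 744×866×39 slab sits at z = 736 on four 68 mm square posts — a table. The top surface is at 736 + 39 = 775 mm.


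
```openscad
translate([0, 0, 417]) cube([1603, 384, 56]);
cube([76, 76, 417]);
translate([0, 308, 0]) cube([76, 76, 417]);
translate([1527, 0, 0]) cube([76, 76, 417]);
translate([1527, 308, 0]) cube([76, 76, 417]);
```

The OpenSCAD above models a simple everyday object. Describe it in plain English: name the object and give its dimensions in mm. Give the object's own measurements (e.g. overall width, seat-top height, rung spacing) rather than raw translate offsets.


A bench: a 1603×384 mm seat slab, 56 mm thick, top at z = 473 mm, on four 76×76 mm square legs flush with the seat corners and standing on z = 0.


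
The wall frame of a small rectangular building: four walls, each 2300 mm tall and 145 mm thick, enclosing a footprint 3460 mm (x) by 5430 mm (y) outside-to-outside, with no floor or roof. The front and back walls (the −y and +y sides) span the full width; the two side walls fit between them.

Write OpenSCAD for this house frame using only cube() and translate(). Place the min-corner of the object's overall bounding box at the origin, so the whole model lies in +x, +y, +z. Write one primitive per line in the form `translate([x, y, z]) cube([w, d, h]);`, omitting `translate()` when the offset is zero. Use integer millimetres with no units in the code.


cube([3460, 145, 2300]);
translate([0, 5285, 0]) cube([3460, 145, 2300]);
translate([0, 145, 0]) cube([145, 5140, 2300]);
translate([3315, 145, 0]) cube([145, 5140, 2300]);


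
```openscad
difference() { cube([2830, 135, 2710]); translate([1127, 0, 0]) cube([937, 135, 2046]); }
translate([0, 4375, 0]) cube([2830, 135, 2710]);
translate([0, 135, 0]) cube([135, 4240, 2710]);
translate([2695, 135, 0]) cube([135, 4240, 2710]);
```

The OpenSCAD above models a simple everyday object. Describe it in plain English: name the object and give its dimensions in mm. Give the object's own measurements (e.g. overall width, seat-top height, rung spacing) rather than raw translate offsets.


A single room: four walls, each 2710 mm tall and 135 mm thick, enclosing an outside footprint 2830×4510 mm (x × y), no floor or roof. The front and back walls (−y and +y sides) run the full x-width; the side walls fit between their inner faces. A door opening 937 mm wide and 2046 mm tall is cut through the front wall from the floor up, its −x edge 1127 mm from the wall's −x end.


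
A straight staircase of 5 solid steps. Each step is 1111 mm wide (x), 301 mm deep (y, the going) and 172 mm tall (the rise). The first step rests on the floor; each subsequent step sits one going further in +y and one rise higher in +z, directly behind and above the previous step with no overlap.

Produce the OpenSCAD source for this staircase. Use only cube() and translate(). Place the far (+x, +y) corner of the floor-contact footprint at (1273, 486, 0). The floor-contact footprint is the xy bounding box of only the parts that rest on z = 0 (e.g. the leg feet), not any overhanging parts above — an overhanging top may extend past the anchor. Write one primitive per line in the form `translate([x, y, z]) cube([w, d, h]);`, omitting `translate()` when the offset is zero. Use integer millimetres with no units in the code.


translate([162, 185, 0]) cube([1111, 301, 172]);
translate([162, 486, 172]) cube([1111, 301, 172]);
translate([162, 787, 344]) cube([1111, 301, 172]);
translate([162, 1088, 516]) cube([1111, 301, 172]);
translate([162, 1389, 688]) cube([1111, 301, 172]);


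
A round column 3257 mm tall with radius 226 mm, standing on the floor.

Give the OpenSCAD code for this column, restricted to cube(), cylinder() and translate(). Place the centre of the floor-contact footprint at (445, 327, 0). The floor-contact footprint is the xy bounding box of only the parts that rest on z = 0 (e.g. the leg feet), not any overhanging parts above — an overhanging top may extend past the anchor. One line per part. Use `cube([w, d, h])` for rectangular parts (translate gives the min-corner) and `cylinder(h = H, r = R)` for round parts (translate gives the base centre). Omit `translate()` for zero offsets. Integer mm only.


translate([445, 327, 0]) cylinder(h = 3257, r = 226);


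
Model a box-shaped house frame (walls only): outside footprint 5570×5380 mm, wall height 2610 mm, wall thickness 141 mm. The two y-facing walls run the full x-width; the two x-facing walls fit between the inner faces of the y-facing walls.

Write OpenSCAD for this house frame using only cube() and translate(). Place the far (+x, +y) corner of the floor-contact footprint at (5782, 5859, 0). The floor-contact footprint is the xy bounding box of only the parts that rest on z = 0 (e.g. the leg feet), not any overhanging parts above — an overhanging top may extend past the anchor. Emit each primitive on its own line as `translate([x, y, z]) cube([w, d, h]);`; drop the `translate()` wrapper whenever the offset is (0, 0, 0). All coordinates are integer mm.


translate([212, 479, 0]) cube([5570, 141, 2610]);
translate([212, 5718, 0]) cube([5570, 141, 2610]);
translate([212, 620, 0]) cube([141, 5098, 2610]);
translate([5641, 620, 0]) cube([141, 5098, 2610]);


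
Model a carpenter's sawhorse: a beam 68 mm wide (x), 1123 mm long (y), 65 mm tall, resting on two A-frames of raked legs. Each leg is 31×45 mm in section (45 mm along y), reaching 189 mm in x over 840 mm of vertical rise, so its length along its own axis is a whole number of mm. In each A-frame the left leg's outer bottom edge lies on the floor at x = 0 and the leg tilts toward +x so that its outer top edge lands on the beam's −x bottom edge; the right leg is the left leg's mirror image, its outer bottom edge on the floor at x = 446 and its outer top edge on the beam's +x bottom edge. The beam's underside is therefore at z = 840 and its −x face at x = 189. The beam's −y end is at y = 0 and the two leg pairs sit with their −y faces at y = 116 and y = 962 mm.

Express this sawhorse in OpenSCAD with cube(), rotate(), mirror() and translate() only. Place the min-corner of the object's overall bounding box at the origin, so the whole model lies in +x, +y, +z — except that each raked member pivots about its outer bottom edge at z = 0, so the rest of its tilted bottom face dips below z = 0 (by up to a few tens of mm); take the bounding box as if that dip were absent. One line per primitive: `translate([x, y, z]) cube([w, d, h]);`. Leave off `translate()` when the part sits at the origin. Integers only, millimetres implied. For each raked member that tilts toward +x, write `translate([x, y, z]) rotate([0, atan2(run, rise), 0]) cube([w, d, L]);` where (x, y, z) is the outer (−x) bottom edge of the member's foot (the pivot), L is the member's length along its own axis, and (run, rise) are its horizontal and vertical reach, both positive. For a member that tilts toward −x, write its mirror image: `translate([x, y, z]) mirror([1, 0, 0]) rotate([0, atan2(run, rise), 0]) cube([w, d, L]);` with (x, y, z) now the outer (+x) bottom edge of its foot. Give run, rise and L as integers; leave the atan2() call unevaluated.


translate([189, 0, 840]) cube([68, 1123, 65]);
translate([0, 116, 0]) rotate([0, atan2(189, 840), 0]) cube([31, 45, 861]);
translate([446, 116, 0]) mirror([1, 0, 0]) rotate([0, atan2(189, 840), 0]) cube([31, 45, 861]);
translate([0, 962, 0]) rotate([0, atan2(189, 840), 0]) cube([31, 45, 861]);
translate([446, 962, 0]) mirror([1, 0, 0]) rotate([0, atan2(189, 840), 0]) cube([31, 45, 861]);


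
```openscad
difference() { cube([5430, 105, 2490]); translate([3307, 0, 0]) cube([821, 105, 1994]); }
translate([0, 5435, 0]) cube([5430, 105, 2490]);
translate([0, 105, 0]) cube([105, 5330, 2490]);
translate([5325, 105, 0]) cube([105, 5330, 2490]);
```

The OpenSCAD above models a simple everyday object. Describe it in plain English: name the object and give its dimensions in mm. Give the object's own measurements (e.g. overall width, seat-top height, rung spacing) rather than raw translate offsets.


A single room: four walls, each 2490 mm tall and 105 mm thick, enclosing an outside footprint 5430×5540 mm (x × y), no floor or roof. The front and back walls (−y and +y sides) run the full x-width; the side walls fit between their inner faces. A door opening 821 mm wide and 1994 mm tall is cut through the front wall from the floor up, its −x edge 3307 mm from the wall's −x end.


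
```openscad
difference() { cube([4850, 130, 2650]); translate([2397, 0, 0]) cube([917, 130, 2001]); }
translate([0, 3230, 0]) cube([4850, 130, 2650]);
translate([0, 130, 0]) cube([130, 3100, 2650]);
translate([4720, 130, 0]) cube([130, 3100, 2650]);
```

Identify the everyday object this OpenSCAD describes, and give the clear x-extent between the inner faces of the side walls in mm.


A single room. The interior width is 4590 mm.

Four walls enclosing a rectangle with a door in the front wall — a room. Outside width 4850 minus two 130 mm walls gives 4590 mm.


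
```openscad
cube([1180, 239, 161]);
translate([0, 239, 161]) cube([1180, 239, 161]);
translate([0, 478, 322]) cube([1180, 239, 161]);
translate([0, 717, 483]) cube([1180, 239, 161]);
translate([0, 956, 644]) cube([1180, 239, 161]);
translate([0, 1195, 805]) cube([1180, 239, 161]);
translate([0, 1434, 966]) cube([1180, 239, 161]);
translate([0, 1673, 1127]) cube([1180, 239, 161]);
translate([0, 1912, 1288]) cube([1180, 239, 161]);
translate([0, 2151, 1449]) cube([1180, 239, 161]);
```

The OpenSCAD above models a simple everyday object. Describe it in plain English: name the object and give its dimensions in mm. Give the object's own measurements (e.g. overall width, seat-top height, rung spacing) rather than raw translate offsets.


A straight staircase of 10 solid steps. Each step is 1180 mm wide (x), 239 mm deep (y, the going) and 161 mm tall (the rise). The first step rests on the floor; each subsequent step sits one going further in +y and one rise higher in +z, directly behind and above the previous step with no overlap.


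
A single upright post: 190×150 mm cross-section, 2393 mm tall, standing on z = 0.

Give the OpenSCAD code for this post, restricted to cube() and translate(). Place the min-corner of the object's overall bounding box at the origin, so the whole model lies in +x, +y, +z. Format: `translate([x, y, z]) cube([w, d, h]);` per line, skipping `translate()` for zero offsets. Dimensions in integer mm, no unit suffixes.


cube([190, 150, 2393]);


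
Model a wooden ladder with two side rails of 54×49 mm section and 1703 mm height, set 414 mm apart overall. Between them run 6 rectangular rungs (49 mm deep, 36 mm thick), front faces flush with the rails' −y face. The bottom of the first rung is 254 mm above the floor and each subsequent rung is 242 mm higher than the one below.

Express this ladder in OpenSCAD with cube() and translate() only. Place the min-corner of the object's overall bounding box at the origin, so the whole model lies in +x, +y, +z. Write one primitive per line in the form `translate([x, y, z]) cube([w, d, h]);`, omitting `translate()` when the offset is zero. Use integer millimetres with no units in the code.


cube([54, 49, 1703]);
translate([360, 0, 0]) cube([54, 49, 1703]);
translate([54, 0, 254]) cube([306, 49, 36]);
translate([54, 0, 496]) cube([306, 49, 36]);
translate([54, 0, 738]) cube([306, 49, 36]);
translate([54, 0, 980]) cube([306, 49, 36]);
translate([54, 0, 1222]) cube([306, 49, 36]);
translate([54, 0, 1464]) cube([306, 49, 36]);


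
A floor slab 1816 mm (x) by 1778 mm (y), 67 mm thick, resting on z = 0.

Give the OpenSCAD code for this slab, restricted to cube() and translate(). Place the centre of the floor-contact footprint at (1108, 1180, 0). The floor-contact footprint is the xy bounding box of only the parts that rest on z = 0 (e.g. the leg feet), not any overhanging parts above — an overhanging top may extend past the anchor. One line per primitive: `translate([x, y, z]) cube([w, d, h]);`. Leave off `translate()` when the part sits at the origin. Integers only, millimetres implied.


translate([200, 291, 0]) cube([1816, 1778, 67]);


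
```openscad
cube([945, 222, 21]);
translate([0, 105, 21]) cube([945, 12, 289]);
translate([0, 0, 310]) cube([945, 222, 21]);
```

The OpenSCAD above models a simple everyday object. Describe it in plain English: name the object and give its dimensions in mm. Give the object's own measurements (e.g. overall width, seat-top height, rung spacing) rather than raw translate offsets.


An I-beam lying along x, 945 mm long. Overall section height 331 mm. Two flanges 222 mm wide (y) and 21 mm thick, one on the floor and one at the top; a web 12 mm thick runs between them, centred on the flange width.


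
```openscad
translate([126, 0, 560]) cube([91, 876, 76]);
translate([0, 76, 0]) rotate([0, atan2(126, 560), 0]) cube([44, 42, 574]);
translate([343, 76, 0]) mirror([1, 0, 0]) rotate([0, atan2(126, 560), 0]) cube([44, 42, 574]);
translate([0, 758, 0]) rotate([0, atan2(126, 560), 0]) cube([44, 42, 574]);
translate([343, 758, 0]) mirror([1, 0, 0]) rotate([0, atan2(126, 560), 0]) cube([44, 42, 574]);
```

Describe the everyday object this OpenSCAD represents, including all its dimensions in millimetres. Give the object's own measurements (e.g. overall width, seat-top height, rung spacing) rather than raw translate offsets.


A sawhorse. A 91×876×76 mm beam (x, y, z) sits on two A-frame leg pairs. Each pair is two raked legs of 44×42 mm section (42 mm along y) splaying symmetrically in x. Each leg rises 560 mm vertically over 126 mm of horizontal reach and is 574 mm long along its own axis. Every leg's outer bottom edge rests on the floor and its outer top edge meets a bottom edge of the beam — the left legs (tilting toward +x) meet the beam's −x bottom edge, the right legs (their mirror images, tilting toward −x) meet its +x bottom edge — so the leg tops tuck under the beam, the beam's underside is 560 mm above the floor, and the feet are 343 mm apart outside-to-outside with the beam centred between them. The two leg pairs are set in 76 mm from either end of the beam.


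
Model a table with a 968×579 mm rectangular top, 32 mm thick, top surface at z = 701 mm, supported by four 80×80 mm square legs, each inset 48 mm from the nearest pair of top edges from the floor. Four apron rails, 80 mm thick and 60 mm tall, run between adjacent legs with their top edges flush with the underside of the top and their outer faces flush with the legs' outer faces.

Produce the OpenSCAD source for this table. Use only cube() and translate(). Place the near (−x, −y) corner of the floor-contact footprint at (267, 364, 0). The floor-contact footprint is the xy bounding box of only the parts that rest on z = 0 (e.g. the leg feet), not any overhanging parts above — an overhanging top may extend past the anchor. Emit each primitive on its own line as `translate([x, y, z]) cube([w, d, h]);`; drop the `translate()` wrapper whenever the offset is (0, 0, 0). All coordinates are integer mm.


// leg_h = 701 - 32 = 669
// apron z = 669 - 60 = 609
translate([219, 316, 669]) cube([968, 579, 32]);
translate([267, 364, 0]) cube([80, 80, 669]);
translate([1059, 364, 0]) cube([80, 80, 669]);
translate([267, 767, 0]) cube([80, 80, 669]);
translate([1059, 767, 0]) cube([80, 80, 669]);
translate([347, 364, 609]) cube([712, 80, 60]);
translate([347, 767, 609]) cube([712, 80, 60]);
translate([267, 444, 609]) cube([80, 323, 60]);
translate([1059, 444, 609]) cube([80, 323, 60]);


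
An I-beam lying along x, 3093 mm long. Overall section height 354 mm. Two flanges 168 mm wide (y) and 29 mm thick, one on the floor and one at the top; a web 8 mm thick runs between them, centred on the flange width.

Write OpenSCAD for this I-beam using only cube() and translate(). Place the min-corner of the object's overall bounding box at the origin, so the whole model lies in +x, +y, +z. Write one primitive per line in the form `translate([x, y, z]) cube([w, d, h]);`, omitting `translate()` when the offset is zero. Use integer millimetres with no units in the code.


cube([3093, 168, 29]);
translate([0, 80, 29]) cube([3093, 8, 296]);
translate([0, 0, 325]) cube([3093, 168, 29]);


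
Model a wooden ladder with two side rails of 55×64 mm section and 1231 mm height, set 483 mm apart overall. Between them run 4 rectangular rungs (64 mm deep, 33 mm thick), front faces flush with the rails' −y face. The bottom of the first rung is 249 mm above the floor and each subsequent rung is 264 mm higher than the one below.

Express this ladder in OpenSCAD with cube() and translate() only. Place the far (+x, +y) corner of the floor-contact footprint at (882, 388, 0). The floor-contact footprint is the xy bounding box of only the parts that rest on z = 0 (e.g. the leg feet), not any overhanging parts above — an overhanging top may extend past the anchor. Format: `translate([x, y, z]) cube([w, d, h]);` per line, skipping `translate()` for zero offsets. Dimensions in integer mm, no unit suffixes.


// rung span = 483 - 2*55 = 373
// rung[k] z = 249 + k*264
translate([399, 324, 0]) cube([55, 64, 1231]);
translate([827, 324, 0]) cube([55, 64, 1231]);
translate([454, 324, 249]) cube([373, 64, 33]);
translate([454, 324, 513]) cube([373, 64, 33]);
translate([454, 324, 777]) cube([373, 64, 33]);
translate([454, 324, 1041]) cube([373, 64, 33]);


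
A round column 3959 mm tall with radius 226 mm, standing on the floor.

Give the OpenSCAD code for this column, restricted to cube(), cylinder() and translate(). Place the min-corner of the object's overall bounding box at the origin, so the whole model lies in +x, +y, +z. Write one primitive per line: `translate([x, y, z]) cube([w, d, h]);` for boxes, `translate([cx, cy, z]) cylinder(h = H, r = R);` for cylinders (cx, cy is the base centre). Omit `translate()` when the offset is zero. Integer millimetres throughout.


translate([226, 226, 0]) cylinder(h = 3959, r = 226);


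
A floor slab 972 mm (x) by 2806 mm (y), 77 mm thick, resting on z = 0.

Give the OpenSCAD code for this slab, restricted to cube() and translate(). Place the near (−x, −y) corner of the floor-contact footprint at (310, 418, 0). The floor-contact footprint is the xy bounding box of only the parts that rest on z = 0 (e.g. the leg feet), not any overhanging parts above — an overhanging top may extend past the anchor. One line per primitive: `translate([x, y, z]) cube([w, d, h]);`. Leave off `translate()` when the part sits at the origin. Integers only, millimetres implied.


translate([310, 418, 0]) cube([972, 2806, 77]);


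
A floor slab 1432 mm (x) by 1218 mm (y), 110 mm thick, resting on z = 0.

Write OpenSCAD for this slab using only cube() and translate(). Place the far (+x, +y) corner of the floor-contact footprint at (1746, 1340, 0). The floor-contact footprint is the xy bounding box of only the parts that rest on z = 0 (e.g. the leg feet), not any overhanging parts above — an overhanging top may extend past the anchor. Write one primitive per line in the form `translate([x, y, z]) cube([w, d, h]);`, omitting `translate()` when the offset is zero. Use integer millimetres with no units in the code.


translate([314, 122, 0]) cube([1432, 1218, 110]);


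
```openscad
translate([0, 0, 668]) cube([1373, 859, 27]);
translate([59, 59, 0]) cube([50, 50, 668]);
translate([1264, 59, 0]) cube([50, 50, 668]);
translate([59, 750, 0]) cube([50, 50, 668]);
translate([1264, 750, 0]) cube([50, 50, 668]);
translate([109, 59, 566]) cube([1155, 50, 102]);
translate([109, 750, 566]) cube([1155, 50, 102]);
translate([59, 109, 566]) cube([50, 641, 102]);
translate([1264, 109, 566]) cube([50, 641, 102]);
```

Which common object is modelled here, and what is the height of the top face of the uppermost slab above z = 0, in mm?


A table. The table height is 695 mm.

A 1373×859×27 slab sits at z = 668 on four 50 mm square posts — a table. The top surface is at 668 + 27 = 695 mm.


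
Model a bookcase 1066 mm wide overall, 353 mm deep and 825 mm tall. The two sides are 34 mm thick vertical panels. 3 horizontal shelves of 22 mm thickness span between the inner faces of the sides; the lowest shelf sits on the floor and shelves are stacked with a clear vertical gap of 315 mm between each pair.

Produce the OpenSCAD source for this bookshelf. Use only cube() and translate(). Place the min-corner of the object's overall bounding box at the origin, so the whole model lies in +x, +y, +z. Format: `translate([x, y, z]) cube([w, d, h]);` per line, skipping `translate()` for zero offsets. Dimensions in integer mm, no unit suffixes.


cube([34, 353, 825]);
translate([1032, 0, 0]) cube([34, 353, 825]);
translate([34, 0, 0]) cube([998, 353, 22]);
translate([34, 0, 337]) cube([998, 353, 22]);
translate([34, 0, 674]) cube([998, 353, 22]);


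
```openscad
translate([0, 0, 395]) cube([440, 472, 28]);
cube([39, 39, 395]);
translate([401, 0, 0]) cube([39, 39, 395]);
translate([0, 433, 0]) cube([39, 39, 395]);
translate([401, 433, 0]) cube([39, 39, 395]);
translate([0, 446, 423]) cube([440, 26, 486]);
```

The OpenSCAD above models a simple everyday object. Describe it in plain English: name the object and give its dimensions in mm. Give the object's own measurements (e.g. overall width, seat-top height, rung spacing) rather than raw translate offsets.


A chair. The seat is a 440×472×28 mm slab with its top at z = 423 mm, on four 39×39 mm corner legs (flush with the seat edges, standing on z = 0). A flat backrest 26 mm thick, 486 mm tall, spans the full seat width and rises from the seat top along its +y edge, rear face flush with the rear of the seat.


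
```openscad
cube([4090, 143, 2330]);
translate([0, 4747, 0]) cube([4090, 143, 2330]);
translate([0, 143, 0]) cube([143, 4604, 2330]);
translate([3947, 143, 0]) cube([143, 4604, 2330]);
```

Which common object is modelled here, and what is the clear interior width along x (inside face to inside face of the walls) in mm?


A house (or room) frame. The interior width is 3804 mm.

Four 2330 mm walls enclosing a rectangle with no floor or roof — a room or house frame. Outside width is 4090 mm and wall thickness is 143 mm, so the interior width is 4090 − 2 × 143 = 3804 mm.


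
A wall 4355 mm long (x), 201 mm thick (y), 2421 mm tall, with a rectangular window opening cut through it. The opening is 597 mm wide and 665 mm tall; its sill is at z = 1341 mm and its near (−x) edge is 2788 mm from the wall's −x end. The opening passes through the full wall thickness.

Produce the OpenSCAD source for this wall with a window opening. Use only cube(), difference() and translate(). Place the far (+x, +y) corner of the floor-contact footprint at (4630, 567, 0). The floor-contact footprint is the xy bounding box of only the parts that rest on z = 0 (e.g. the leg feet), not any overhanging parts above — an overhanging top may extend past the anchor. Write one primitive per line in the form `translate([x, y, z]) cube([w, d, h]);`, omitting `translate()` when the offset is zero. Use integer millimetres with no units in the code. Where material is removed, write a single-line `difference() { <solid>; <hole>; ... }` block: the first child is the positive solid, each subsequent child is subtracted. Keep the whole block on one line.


difference() { translate([275, 366, 0]) cube([4355, 201, 2421]); translate([3063, 366, 1341]) cube([597, 201, 665]); }


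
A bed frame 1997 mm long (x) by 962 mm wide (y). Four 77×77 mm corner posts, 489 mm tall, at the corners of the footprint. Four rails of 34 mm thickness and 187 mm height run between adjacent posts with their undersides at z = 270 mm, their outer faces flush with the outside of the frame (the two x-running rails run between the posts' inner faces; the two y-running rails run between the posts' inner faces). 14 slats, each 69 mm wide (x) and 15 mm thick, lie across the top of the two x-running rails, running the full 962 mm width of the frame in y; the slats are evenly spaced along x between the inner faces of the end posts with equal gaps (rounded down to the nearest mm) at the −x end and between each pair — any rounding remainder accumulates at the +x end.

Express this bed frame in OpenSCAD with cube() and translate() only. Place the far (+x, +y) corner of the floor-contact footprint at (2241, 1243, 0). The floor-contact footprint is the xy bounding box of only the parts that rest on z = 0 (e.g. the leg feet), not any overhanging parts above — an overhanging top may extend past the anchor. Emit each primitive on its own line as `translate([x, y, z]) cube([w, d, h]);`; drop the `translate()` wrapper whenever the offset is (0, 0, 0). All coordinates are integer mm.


translate([244, 281, 0]) cube([77, 77, 489]);
translate([244, 1166, 0]) cube([77, 77, 489]);
translate([2164, 281, 0]) cube([77, 77, 489]);
translate([2164, 1166, 0]) cube([77, 77, 489]);
translate([321, 281, 270]) cube([1843, 34, 187]);
translate([321, 1209, 270]) cube([1843, 34, 187]);
translate([244, 358, 270]) cube([34, 808, 187]);
translate([2207, 358, 270]) cube([34, 808, 187]);
translate([379, 281, 457]) cube([69, 962, 15]);
translate([506, 281, 457]) cube([69, 962, 15]);
translate([633, 281, 457]) cube([69, 962, 15]);
translate([760, 281, 457]) cube([69, 962, 15]);
translate([887, 281, 457]) cube([69, 962, 15]);
translate([1014, 281, 457]) cube([69, 962, 15]);
translate([1141, 281, 457]) cube([69, 962, 15]);
translate([1268, 281, 457]) cube([69, 962, 15]);
translate([1395, 281, 457]) cube([69, 962, 15]);
translate([1522, 281, 457]) cube([69, 962, 15]);
translate([1649, 281, 457]) cube([69, 962, 15]);
translate([1776, 281, 457]) cube([69, 962, 15]);
translate([1903, 281, 457]) cube([69, 962, 15]);
translate([2030, 281, 457]) cube([69, 962, 15]);


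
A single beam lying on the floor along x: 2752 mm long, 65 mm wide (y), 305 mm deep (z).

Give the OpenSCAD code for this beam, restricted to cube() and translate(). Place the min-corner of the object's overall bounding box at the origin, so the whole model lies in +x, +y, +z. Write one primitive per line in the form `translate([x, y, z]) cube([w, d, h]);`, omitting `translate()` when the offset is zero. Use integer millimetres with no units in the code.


cube([2752, 65, 305]);


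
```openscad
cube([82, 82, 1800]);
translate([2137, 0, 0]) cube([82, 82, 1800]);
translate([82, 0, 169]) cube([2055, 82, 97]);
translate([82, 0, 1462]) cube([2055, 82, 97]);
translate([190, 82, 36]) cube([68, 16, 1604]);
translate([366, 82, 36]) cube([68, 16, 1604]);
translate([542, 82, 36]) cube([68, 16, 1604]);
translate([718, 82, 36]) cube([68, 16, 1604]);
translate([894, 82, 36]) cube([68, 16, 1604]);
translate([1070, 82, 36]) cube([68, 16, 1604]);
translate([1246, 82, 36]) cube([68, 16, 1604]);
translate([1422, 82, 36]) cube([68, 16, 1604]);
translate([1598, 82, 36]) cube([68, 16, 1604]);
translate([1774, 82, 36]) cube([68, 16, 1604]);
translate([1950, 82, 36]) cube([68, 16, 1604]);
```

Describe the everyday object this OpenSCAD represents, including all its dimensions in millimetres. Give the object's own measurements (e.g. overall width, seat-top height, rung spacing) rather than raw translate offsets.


A fence section. Two 82×82 mm posts, 1800 mm tall, stand on the floor with a clear span of 2055 mm between their inner faces. Two horizontal rails of 82×97 mm section span the gap between the posts with their undersides at z = 169 mm and z = 1462 mm, flush with the posts' −y face. 11 pickets, each 68 mm wide, 16 mm thick and 1604 mm tall, are fixed to the +y face of the rails with their bottoms at z = 36 mm, spaced across the span with a 108 mm gap after the −x post and between neighbouring pickets, with 119 mm left before the +x post.


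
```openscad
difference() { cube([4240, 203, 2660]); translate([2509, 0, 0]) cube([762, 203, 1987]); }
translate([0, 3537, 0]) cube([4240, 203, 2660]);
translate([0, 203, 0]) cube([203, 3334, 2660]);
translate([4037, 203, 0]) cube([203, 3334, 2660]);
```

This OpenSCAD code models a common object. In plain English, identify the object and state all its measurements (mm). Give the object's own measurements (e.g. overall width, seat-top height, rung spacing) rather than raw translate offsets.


A single room: four walls, each 2660 mm tall and 203 mm thick, enclosing an outside footprint 4240×3740 mm (x × y), no floor or roof. The front and back walls (−y and +y sides) run the full x-width; the side walls fit between their inner faces. A door opening 762 mm wide and 1987 mm tall is cut through the front wall from the floor up, its −x edge 2509 mm from the wall's −x end.


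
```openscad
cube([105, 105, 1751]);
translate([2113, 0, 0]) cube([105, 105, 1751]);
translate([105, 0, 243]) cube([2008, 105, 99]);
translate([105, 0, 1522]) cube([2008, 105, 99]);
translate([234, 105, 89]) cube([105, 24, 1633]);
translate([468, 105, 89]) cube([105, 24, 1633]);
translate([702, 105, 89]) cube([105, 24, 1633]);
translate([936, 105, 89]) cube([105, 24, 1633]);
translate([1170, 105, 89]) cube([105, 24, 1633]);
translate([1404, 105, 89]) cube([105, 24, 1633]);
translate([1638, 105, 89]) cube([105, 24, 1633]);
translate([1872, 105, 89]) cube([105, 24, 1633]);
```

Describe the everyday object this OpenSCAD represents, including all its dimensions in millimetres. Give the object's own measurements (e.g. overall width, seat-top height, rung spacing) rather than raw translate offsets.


A fence section. Two 105×105 mm posts, 1751 mm tall, stand on the floor with a clear span of 2008 mm between their inner faces. Two horizontal rails of 105×99 mm section span the gap between the posts with their undersides at z = 243 mm and z = 1522 mm, flush with the posts' −y face. 8 pickets, each 105 mm wide, 24 mm thick and 1633 mm tall, are fixed to the +y face of the rails with their bottoms at z = 89 mm, spaced across the span with a 129 mm gap after the −x post and between neighbouring pickets, with 136 mm left before the +x post.


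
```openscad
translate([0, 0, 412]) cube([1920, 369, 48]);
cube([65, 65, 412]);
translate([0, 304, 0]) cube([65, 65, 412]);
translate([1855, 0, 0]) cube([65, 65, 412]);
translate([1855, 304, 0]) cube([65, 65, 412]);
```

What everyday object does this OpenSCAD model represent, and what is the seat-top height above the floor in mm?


A bench. The seat-top height is 460 mm.

A long slab on four corner posts — a bench. The slab sits at z = 412 with thickness 48, so the top is 412 + 48 = 460 mm.


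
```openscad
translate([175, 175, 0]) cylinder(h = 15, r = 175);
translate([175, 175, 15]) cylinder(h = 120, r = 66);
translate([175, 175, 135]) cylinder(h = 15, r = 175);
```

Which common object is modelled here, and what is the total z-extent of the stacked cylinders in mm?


A spool. The overall height is 150 mm.

Three coaxial cylinders, large–small–large — a spool. Two 15 mm flanges and a 120 mm core give 15 + 120 + 15 = 150 mm.


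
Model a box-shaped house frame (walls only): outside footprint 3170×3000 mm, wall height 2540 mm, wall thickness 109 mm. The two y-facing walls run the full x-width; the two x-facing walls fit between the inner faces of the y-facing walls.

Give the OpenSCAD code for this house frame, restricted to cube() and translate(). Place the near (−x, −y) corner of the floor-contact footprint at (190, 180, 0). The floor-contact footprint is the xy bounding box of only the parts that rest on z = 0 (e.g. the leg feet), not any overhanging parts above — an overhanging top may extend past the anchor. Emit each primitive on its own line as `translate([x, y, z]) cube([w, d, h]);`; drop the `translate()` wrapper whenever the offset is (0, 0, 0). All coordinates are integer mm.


translate([190, 180, 0]) cube([3170, 109, 2540]);
translate([190, 3071, 0]) cube([3170, 109, 2540]);
translate([190, 289, 0]) cube([109, 2782, 2540]);
translate([3251, 289, 0]) cube([109, 2782, 2540]);


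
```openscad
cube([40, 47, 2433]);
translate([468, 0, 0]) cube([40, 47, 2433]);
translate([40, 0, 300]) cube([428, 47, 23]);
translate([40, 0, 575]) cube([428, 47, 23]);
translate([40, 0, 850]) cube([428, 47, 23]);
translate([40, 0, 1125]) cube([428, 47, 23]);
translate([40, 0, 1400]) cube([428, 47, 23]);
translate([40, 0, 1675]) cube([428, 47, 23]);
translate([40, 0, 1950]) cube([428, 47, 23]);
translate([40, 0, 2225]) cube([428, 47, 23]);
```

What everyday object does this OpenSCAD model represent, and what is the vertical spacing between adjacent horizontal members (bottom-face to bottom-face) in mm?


A ladder. The rung spacing is 275 mm.

Two tall 40×47 posts with 8 short bars between them — a ladder. Adjacent rungs sit at z = 300 and z = 575, so the spacing is 575 − 300 = 275 mm.
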